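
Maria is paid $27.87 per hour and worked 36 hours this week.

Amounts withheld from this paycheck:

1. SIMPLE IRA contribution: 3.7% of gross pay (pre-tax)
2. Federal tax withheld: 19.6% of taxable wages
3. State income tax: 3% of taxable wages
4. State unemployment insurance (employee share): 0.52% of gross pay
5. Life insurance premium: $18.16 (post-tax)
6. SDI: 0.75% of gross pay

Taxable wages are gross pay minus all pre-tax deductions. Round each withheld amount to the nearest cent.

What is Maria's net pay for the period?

Gross pay: 36 × $27.87 = $1003.32
SIMPLE IRA contribution: $1003.32 × 0.037 = $37.12
Taxable wages = $1003.32 − $37.12 = $966.20
Federal tax withheld: $966.20 × 0.196 = $189.38
State income tax: $966.20 × 0.03 = $28.99
SDI: $1003.32 × 0.0075 = $7.52
State unemployment insurance (employee share): $1003.32 × 0.0052 = $5.22
Life insurance premium: $18.16
Total deductions = $37.12 + $189.38 + $28.99 + $7.52 + $5.22 + $18.16 = $286.39
Net pay = $1003.32 − $286.39 = $716.93

$716.93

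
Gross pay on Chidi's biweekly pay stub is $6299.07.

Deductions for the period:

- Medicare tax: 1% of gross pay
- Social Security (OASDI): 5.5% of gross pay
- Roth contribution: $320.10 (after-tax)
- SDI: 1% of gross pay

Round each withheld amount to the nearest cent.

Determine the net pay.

$5506.54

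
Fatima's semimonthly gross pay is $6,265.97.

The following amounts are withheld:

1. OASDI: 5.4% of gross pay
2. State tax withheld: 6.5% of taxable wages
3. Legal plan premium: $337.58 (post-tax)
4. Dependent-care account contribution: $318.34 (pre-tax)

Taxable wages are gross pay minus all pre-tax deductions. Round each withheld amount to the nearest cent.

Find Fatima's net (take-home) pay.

$4,885.09

Dependent-care account contribution: $318.34
Taxable wages = $6,265.97 − $318.34 = $5,947.63
State tax withheld: $5,947.63 × 0.065 = $386.60
OASDI: $6,265.97 × 0.054 = $338.36
Legal plan premium: $337.58
Total deductions = $318.34 + $386.60 + $338.36 + $337.58 = $1,380.88
Net pay = $6,265.97 − $1,380.88 = $4,885.09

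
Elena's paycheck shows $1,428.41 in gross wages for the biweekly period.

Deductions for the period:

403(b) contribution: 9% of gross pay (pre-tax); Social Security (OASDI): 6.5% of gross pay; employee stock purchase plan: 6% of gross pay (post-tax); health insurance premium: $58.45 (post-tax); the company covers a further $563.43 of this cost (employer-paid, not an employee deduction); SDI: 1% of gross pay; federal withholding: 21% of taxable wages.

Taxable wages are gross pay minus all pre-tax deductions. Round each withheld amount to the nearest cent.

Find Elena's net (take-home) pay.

$775.60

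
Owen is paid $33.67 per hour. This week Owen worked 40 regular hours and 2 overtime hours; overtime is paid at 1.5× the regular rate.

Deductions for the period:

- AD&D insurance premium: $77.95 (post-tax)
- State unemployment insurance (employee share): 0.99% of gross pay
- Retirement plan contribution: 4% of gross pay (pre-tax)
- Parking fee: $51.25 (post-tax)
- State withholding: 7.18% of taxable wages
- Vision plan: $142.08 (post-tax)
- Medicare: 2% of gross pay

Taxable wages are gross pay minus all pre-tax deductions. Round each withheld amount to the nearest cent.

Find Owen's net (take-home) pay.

$975.54

Regular pay: 40 × $33.67 = $1346.80
Overtime pay: 2 × $33.67 × 1.5 = $101.01
Gross pay = $1346.80 + $101.01 = $1447.81
Retirement plan contribution: $1447.81 × 0.04 = $57.91
Taxable wages = $1447.81 − $57.91 = $1389.90
State withholding: $1389.90 × 0.0718 = $99.79
Medicare: $1447.81 × 0.02 = $28.96
State unemployment insurance (employee share): $1447.81 × 0.0099 = $14.33
Parking fee: $51.25
AD&D insurance premium: $77.95
Vision plan: $142.08
Total deductions = $57.91 + $99.79 + $28.96 + $14.33 + $51.25 + $77.95 + $142.08 = $472.27
Net pay = $1447.81 − $472.27 = $975.54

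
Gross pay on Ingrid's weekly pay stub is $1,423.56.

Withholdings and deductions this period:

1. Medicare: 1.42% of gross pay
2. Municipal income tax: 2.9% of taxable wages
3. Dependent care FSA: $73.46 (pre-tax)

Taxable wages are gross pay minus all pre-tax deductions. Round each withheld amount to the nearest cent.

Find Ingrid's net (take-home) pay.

Dependent care FSA: $73.46
Taxable wages = $1,423.56 − $73.46 = $1,350.10
Municipal income tax: $1,350.10 × 0.029 = $39.15
Medicare: $1,423.56 × 0.0142 = $20.21
Total deductions = $73.46 + $39.15 + $20.21 = $132.82
Net pay = $1,423.56 − $132.82 = $1,290.74

$1,290.74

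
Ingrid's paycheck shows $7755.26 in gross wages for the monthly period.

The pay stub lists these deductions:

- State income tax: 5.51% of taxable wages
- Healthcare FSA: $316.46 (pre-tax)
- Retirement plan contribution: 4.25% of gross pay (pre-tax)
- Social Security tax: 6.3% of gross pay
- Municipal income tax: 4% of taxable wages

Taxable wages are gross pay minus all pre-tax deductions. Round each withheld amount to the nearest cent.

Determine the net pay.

$5944.53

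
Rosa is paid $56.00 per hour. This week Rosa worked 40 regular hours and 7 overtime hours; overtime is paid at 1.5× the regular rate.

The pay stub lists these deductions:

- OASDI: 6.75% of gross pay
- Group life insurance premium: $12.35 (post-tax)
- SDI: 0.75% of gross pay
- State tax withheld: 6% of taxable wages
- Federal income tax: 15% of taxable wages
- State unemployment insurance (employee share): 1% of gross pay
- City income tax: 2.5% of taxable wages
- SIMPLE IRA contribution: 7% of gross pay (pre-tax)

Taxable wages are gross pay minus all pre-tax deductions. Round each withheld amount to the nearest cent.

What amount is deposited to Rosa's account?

Regular pay: 40 × $56.00 = $2240.00
Overtime pay: 7 × $56.00 × 1.5 = $588.00
Gross pay = $2240.00 + $588.00 = $2828.00
SIMPLE IRA contribution: $2828.00 × 0.07 = $197.96
Taxable wages = $2828.00 − $197.96 = $2630.04
State tax withheld: $2630.04 × 0.06 = $157.80
City income tax: $2630.04 × 0.025 = $65.75
Federal income tax: $2630.04 × 0.15 = $394.51
State unemployment insurance (employee share): $2828.00 × 0.01 = $28.28
SDI: $2828.00 × 0.0075 = $21.21
OASDI: $2828.00 × 0.0675 = $190.89
Group life insurance premium: $12.35
Total deductions = $197.96 + $157.80 + $65.75 + $394.51 + $28.28 + $21.21 + $190.89 + $12.35 = $1068.75
Net pay = $2828.00 − $1068.75 = $1759.25

$1759.25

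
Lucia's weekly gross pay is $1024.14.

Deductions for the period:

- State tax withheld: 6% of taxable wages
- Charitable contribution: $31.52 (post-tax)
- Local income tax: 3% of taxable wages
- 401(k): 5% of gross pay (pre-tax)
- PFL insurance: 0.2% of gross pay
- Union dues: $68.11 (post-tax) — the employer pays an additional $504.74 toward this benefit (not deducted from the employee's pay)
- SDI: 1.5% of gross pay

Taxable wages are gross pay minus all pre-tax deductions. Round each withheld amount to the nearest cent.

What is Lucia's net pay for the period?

$768.32

401(k): $1024.14 × 0.05 = $51.21
Taxable wages = $1024.14 − $51.21 = $972.93
State tax withheld: $972.93 × 0.06 = $58.38
Local income tax: $972.93 × 0.03 = $29.19
SDI: $1024.14 × 0.015 = $15.36
PFL insurance: $1024.14 × 0.002 = $2.05
Charitable contribution: $31.52
Union dues: $68.11
(Employer's $504.74 toward union dues is not withheld from the employee.)
Total deductions = $51.21 + $58.38 + $29.19 + $15.36 + $2.05 + $31.52 + $68.11 = $255.82
Net pay = $1024.14 − $255.82 = $768.32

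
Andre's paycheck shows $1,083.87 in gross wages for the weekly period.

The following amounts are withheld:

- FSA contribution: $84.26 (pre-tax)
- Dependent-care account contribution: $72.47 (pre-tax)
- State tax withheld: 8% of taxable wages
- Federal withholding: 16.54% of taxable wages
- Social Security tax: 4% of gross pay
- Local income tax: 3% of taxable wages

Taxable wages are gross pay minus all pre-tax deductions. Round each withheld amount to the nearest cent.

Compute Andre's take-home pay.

$628.46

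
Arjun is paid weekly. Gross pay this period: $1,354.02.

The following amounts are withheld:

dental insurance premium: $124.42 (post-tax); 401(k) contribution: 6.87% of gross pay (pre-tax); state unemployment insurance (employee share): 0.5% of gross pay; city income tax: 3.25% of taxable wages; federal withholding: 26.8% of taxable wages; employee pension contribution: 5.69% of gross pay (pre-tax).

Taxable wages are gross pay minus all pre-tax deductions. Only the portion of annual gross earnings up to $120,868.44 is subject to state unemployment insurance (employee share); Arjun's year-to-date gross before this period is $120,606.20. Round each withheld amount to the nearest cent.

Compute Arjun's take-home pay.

$702.45

Employee pension contribution: $1,354.02 × 0.0569 = $77.04
401(k) contribution: $1,354.02 × 0.0687 = $93.02
Pre-tax total = $77.04 + $93.02 = $170.06
Taxable wages = $1,354.02 − $170.06 = $1,183.96
City income tax: $1,183.96 × 0.0325 = $38.48
Federal withholding: $1,183.96 × 0.268 = $317.30
State unemployment insurance (employee share): only $120,868.44 − $120,606.20 = $262.24 of this check is subject → $262.24 × 0.005 = $1.31
Dental insurance premium: $124.42
Total deductions = $77.04 + $93.02 + $38.48 + $317.30 + $1.31 + $124.42 = $651.57
Net pay = $1,354.02 − $651.57 = $702.45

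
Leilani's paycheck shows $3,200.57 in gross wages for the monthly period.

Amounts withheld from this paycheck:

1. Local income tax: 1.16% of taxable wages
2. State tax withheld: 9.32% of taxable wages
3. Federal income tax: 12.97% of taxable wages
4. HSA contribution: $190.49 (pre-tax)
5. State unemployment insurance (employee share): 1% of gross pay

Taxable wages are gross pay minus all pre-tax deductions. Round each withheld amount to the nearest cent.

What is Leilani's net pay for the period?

HSA contribution: $190.49
Taxable wages = $3,200.57 − $190.49 = $3,010.08
Local income tax: $3,010.08 × 0.0116 = $34.92
Federal income tax: $3,010.08 × 0.1297 = $390.41
State tax withheld: $3,010.08 × 0.0932 = $280.54
State unemployment insurance (employee share): $3,200.57 × 0.01 = $32.01
Total deductions = $190.49 + $34.92 + $390.41 + $280.54 + $32.01 = $928.37
Net pay = $3,200.57 − $928.37 = $2,272.20

$2,272.20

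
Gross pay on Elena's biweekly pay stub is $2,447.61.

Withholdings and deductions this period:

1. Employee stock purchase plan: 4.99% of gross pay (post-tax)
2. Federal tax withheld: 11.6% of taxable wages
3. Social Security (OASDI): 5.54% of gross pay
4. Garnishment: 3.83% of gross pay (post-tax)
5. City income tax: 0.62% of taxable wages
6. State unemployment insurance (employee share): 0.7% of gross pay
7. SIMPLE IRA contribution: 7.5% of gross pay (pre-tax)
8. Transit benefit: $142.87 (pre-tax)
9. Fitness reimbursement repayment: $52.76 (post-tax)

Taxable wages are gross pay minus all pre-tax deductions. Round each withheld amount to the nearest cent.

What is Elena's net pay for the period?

SIMPLE IRA contribution: $2,447.61 × 0.075 = $183.57
Transit benefit: $142.87
Pre-tax total = $183.57 + $142.87 = $326.44
Taxable wages = $2,447.61 − $326.44 = $2,121.17
Federal tax withheld: $2,121.17 × 0.116 = $246.06
City income tax: $2,121.17 × 0.0062 = $13.15
Social Security (OASDI): $2,447.61 × 0.0554 = $135.60
State unemployment insurance (employee share): $2,447.61 × 0.007 = $17.13
Garnishment: $2,447.61 × 0.0383 = $93.74
Employee stock purchase plan: $2,447.61 × 0.0499 = $122.14
Fitness reimbursement repayment: $52.76
Total deductions = $183.57 + $142.87 + $246.06 + $13.15 + $135.60 + $17.13 + $93.74 + $122.14 + $52.76 = $1,007.02
Net pay = $2,447.61 − $1,007.02 = $1,440.59

$1,440.59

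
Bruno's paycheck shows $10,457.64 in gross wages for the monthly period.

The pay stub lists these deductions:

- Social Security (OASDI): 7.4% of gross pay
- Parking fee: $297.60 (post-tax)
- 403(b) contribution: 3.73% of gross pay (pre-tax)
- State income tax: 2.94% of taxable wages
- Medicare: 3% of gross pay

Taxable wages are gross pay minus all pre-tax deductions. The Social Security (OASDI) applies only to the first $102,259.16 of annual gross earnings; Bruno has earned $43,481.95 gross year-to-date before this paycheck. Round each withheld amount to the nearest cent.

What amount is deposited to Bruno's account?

403(b) contribution: $10,457.64 × 0.0373 = $390.07
Taxable wages = $10,457.64 − $390.07 = $10,067.57
State income tax: $10,067.57 × 0.0294 = $295.99
Medicare: $10,457.64 × 0.03 = $313.73
Social Security (OASDI): cap not yet reached, full $10,457.64 is subject → $10,457.64 × 0.074 = $773.87
Parking fee: $297.60
Total deductions = $390.07 + $295.99 + $313.73 + $773.87 + $297.60 = $2,071.26
Net pay = $10,457.64 − $2,071.26 = $8,386.38

$8,386.38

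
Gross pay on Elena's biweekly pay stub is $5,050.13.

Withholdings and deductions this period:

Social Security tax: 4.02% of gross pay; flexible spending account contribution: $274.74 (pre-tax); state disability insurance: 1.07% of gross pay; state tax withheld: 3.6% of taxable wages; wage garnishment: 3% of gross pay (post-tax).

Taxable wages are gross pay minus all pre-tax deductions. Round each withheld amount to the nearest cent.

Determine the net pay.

$4,194.92

Flexible spending account contribution: $274.74
Taxable wages = $5,050.13 − $274.74 = $4,775.39
State tax withheld: $4,775.39 × 0.036 = $171.91
State disability insurance: $5,050.13 × 0.0107 = $54.04
Social Security tax: $5,050.13 × 0.0402 = $203.02
Wage garnishment: $5,050.13 × 0.03 = $151.50
Total deductions = $274.74 + $171.91 + $54.04 + $203.02 + $151.50 = $855.21
Net pay = $5,050.13 − $855.21 = $4,194.92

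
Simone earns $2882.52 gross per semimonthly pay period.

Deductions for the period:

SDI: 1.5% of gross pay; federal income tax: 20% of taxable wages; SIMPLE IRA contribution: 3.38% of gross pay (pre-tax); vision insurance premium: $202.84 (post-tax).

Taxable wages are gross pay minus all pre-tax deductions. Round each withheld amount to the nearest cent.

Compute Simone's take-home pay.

$1981.99

SIMPLE IRA contribution: $2882.52 × 0.0338 = $97.43
Taxable wages = $2882.52 − $97.43 = $2785.09
Federal income tax: $2785.09 × 0.2 = $557.02
SDI: $2882.52 × 0.015 = $43.24
Vision insurance premium: $202.84
Total deductions = $97.43 + $557.02 + $43.24 + $202.84 = $900.53
Net pay = $2882.52 − $900.53 = $1981.99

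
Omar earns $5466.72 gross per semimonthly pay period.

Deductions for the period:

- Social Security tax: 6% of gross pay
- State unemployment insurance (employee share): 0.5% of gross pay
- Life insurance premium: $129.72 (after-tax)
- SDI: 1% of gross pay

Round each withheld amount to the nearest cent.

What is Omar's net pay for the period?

$4927.00

Social Security tax: $5466.72 × 0.06 = $328.00
SDI: $5466.72 × 0.01 = $54.67
State unemployment insurance (employee share): $5466.72 × 0.005 = $27.33
Life insurance premium: $129.72
Total deductions = $328.00 + $54.67 + $27.33 + $129.72 = $539.72
Net pay = $5466.72 − $539.72 = $4927.00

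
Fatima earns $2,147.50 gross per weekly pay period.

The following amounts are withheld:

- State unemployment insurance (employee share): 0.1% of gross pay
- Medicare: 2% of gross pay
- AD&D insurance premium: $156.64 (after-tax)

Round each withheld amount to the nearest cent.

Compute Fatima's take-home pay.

$1,945.76

State unemployment insurance (employee share): $2,147.50 × 0.001 = $2.15
Medicare: $2,147.50 × 0.02 = $42.95
AD&D insurance premium: $156.64
Total deductions = $2.15 + $42.95 + $156.64 = $201.74
Net pay = $2,147.50 − $201.74 = $1,945.76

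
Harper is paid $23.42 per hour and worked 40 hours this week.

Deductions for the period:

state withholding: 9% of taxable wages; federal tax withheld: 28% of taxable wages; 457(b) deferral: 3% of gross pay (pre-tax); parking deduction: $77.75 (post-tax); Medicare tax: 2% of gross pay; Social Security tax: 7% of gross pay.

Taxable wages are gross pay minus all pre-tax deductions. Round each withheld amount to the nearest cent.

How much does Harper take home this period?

Gross pay: 40 × $23.42 = $936.80
457(b) deferral: $936.80 × 0.03 = $28.10
Taxable wages = $936.80 − $28.10 = $908.70
State withholding: $908.70 × 0.09 = $81.78
Federal tax withheld: $908.70 × 0.28 = $254.44
Social Security tax: $936.80 × 0.07 = $65.58
Medicare tax: $936.80 × 0.02 = $18.74
Parking deduction: $77.75
Total deductions = $28.10 + $81.78 + $254.44 + $65.58 + $18.74 + $77.75 = $526.39
Net pay = $936.80 − $526.39 = $410.41

$410.41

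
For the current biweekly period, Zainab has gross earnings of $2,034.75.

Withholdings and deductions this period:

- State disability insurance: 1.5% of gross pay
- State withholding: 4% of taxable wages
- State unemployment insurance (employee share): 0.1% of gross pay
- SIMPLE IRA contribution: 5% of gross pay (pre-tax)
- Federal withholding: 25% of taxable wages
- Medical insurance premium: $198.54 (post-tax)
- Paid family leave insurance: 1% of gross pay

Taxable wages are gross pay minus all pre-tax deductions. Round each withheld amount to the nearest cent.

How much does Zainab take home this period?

SIMPLE IRA contribution: $2,034.75 × 0.05 = $101.74
Taxable wages = $2,034.75 − $101.74 = $1,933.01
Federal withholding: $1,933.01 × 0.25 = $483.25
State withholding: $1,933.01 × 0.04 = $77.32
State disability insurance: $2,034.75 × 0.015 = $30.52
State unemployment insurance (employee share): $2,034.75 × 0.001 = $2.03
Paid family leave insurance: $2,034.75 × 0.01 = $20.35
Medical insurance premium: $198.54
Total deductions = $101.74 + $483.25 + $77.32 + $30.52 + $2.03 + $20.35 + $198.54 = $913.75
Net pay = $2,034.75 − $913.75 = $1,121.00

$1,121.00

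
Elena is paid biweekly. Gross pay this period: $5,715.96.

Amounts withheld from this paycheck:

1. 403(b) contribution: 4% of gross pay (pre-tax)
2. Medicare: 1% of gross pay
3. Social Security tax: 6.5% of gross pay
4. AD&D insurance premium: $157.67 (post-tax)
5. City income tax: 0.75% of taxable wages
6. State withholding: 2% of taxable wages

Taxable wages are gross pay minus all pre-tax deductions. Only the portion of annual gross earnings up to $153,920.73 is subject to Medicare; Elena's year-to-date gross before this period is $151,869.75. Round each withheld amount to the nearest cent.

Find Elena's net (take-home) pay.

403(b) contribution: $5,715.96 × 0.04 = $228.64
Taxable wages = $5,715.96 − $228.64 = $5,487.32
City income tax: $5,487.32 × 0.0075 = $41.15
State withholding: $5,487.32 × 0.02 = $109.75
Medicare: only $153,920.73 − $151,869.75 = $2,050.98 of this check is subject → $2,050.98 × 0.01 = $20.51
Social Security tax: $5,715.96 × 0.065 = $371.54
AD&D insurance premium: $157.67
Total deductions = $228.64 + $41.15 + $109.75 + $20.51 + $371.54 + $157.67 = $929.26
Net pay = $5,715.96 − $929.26 = $4,786.70

$4,786.70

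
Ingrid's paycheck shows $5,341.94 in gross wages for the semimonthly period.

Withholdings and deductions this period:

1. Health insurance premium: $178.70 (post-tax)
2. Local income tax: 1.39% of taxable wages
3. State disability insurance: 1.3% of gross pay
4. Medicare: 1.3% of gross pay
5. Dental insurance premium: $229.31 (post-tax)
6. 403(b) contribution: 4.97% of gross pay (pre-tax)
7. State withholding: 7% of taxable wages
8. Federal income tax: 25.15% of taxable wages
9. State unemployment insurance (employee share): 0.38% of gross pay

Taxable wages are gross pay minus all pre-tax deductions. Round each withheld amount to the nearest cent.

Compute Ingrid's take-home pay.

403(b) contribution: $5,341.94 × 0.0497 = $265.49
Taxable wages = $5,341.94 − $265.49 = $5,076.45
Local income tax: $5,076.45 × 0.0139 = $70.56
State withholding: $5,076.45 × 0.07 = $355.35
Federal income tax: $5,076.45 × 0.2515 = $1,276.73
Medicare: $5,341.94 × 0.013 = $69.45
State disability insurance: $5,341.94 × 0.013 = $69.45
State unemployment insurance (employee share): $5,341.94 × 0.0038 = $20.30
Dental insurance premium: $229.31
Health insurance premium: $178.70
Total deductions = $265.49 + $70.56 + $355.35 + $1,276.73 + $69.45 + $69.45 + $20.30 + $229.31 + $178.70 = $2,535.34
Net pay = $5,341.94 − $2,535.34 = $2,806.60

$2,806.60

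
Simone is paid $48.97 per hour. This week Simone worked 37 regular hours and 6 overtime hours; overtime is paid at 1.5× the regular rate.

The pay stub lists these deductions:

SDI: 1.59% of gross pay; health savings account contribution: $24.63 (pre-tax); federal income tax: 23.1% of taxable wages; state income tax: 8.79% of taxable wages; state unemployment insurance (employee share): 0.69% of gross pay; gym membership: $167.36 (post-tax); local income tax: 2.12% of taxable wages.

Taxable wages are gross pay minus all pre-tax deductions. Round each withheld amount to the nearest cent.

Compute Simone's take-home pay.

$1,251.53

Regular pay: 37 × $48.97 = $1,811.89
Overtime pay: 6 × $48.97 × 1.5 = $440.73
Gross pay = $1,811.89 + $440.73 = $2,252.62
Health savings account contribution: $24.63
Taxable wages = $2,252.62 − $24.63 = $2,227.99
Local income tax: $2,227.99 × 0.0212 = $47.23
Federal income tax: $2,227.99 × 0.231 = $514.67
State income tax: $2,227.99 × 0.0879 = $195.84
State unemployment insurance (employee share): $2,252.62 × 0.0069 = $15.54
SDI: $2,252.62 × 0.0159 = $35.82
Gym membership: $167.36
Total deductions = $24.63 + $47.23 + $514.67 + $195.84 + $15.54 + $35.82 + $167.36 = $1,001.09
Net pay = $2,252.62 − $1,001.09 = $1,251.53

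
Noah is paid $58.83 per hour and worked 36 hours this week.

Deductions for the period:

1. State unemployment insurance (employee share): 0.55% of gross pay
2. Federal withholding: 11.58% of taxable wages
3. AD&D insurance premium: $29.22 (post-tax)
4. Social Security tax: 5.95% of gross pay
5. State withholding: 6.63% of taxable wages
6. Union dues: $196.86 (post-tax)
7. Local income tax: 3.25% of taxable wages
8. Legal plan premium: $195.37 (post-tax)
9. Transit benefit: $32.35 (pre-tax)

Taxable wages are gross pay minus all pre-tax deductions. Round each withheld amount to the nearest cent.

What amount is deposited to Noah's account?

Gross pay: 36 × $58.83 = $2,117.88
Transit benefit: $32.35
Taxable wages = $2,117.88 − $32.35 = $2,085.53
State withholding: $2,085.53 × 0.0663 = $138.27
Federal withholding: $2,085.53 × 0.1158 = $241.50
Local income tax: $2,085.53 × 0.0325 = $67.78
State unemployment insurance (employee share): $2,117.88 × 0.0055 = $11.65
Social Security tax: $2,117.88 × 0.0595 = $126.01
AD&D insurance premium: $29.22
Union dues: $196.86
Legal plan premium: $195.37
Total deductions = $32.35 + $138.27 + $241.50 + $67.78 + $11.65 + $126.01 + $29.22 + $196.86 + $195.37 = $1,039.01
Net pay = $2,117.88 − $1,039.01 = $1,078.87

$1,078.87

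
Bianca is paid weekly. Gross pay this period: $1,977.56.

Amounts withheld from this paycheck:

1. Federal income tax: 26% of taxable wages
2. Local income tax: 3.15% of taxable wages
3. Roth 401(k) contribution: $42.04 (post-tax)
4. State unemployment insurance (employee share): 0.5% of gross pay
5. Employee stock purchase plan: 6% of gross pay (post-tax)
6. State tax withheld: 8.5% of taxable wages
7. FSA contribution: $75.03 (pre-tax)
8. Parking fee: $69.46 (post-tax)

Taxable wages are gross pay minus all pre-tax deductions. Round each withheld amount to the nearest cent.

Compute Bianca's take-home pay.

$946.18

FSA contribution: $75.03
Taxable wages = $1,977.56 − $75.03 = $1,902.53
Local income tax: $1,902.53 × 0.0315 = $59.93
State tax withheld: $1,902.53 × 0.085 = $161.72
Federal income tax: $1,902.53 × 0.26 = $494.66
State unemployment insurance (employee share): $1,977.56 × 0.005 = $9.89
Parking fee: $69.46
Employee stock purchase plan: $1,977.56 × 0.06 = $118.65
Roth 401(k) contribution: $42.04
Total deductions = $75.03 + $59.93 + $161.72 + $494.66 + $9.89 + $69.46 + $118.65 + $42.04 = $1,031.38
Net pay = $1,977.56 − $1,031.38 = $946.18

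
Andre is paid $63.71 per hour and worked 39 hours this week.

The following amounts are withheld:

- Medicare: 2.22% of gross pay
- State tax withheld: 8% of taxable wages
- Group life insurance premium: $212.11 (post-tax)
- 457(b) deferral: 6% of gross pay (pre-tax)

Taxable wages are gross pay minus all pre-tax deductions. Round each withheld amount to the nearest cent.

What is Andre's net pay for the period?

Gross pay: 39 × $63.71 = $2,484.69
457(b) deferral: $2,484.69 × 0.06 = $149.08
Taxable wages = $2,484.69 − $149.08 = $2,335.61
State tax withheld: $2,335.61 × 0.08 = $186.85
Medicare: $2,484.69 × 0.0222 = $55.16
Group life insurance premium: $212.11
Total deductions = $149.08 + $186.85 + $55.16 + $212.11 = $603.20
Net pay = $2,484.69 − $603.20 = $1,881.49

$1,881.49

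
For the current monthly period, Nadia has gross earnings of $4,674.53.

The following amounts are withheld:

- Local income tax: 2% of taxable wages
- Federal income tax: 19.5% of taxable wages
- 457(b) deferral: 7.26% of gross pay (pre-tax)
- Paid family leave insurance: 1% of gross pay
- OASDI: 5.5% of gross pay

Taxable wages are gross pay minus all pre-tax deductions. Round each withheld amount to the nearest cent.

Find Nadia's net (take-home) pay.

457(b) deferral: $4,674.53 × 0.0726 = $339.37
Taxable wages = $4,674.53 − $339.37 = $4,335.16
Federal income tax: $4,335.16 × 0.195 = $845.36
Local income tax: $4,335.16 × 0.02 = $86.70
OASDI: $4,674.53 × 0.055 = $257.10
Paid family leave insurance: $4,674.53 × 0.01 = $46.75
Total deductions = $339.37 + $845.36 + $86.70 + $257.10 + $46.75 = $1,575.28
Net pay = $4,674.53 − $1,575.28 = $3,099.25

$3,099.25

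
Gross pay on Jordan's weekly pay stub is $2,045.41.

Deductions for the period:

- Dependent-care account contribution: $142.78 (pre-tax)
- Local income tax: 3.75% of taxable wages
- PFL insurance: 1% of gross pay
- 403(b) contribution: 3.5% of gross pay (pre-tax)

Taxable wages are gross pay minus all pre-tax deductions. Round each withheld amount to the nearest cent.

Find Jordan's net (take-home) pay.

Dependent-care account contribution: $142.78
403(b) contribution: $2,045.41 × 0.035 = $71.59
Pre-tax total = $142.78 + $71.59 = $214.37
Taxable wages = $2,045.41 − $214.37 = $1,831.04
Local income tax: $1,831.04 × 0.0375 = $68.66
PFL insurance: $2,045.41 × 0.01 = $20.45
Total deductions = $142.78 + $71.59 + $68.66 + $20.45 = $303.48
Net pay = $2,045.41 − $303.48 = $1,741.93

$1,741.93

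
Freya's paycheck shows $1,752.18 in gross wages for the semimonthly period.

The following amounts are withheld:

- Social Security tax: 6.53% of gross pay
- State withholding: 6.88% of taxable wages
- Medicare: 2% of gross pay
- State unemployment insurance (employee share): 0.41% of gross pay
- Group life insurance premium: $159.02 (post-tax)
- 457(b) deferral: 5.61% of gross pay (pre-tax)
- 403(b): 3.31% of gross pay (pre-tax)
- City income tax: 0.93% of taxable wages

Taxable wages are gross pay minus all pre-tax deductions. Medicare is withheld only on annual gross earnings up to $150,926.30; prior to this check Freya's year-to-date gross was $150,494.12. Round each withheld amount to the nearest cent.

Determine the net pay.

$1,181.98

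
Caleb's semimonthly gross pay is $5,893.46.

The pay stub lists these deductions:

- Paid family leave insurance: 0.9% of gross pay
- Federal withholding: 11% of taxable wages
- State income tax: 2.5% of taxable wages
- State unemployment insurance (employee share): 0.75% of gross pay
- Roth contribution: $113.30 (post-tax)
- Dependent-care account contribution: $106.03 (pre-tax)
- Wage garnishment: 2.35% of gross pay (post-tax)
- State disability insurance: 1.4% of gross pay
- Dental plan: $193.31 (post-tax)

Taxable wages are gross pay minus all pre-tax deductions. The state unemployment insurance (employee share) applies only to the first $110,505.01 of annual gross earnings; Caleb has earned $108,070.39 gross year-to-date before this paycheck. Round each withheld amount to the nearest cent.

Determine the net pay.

Dependent-care account contribution: $106.03
Taxable wages = $5,893.46 − $106.03 = $5,787.43
Federal withholding: $5,787.43 × 0.11 = $636.62
State income tax: $5,787.43 × 0.025 = $144.69
State unemployment insurance (employee share): only $110,505.01 − $108,070.39 = $2,434.62 of this check is subject → $2,434.62 × 0.0075 = $18.26
Paid family leave insurance: $5,893.46 × 0.009 = $53.04
State disability insurance: $5,893.46 × 0.014 = $82.51
Wage garnishment: $5,893.46 × 0.0235 = $138.50
Roth contribution: $113.30
Dental plan: $193.31
Total deductions = $106.03 + $636.62 + $144.69 + $18.26 + $53.04 + $82.51 + $138.50 + $113.30 + $193.31 = $1,486.26
Net pay = $5,893.46 − $1,486.26 = $4,407.20

$4,407.20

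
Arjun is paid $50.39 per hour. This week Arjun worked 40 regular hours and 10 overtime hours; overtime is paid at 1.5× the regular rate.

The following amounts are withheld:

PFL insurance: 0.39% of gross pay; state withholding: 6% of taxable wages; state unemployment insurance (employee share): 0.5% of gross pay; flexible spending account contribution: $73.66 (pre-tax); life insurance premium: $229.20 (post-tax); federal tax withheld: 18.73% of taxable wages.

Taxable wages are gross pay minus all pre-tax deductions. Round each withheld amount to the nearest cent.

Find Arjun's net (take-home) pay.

Regular pay: 40 × $50.39 = $2,015.60
Overtime pay: 10 × $50.39 × 1.5 = $755.85
Gross pay = $2,015.60 + $755.85 = $2,771.45
Flexible spending account contribution: $73.66
Taxable wages = $2,771.45 − $73.66 = $2,697.79
Federal tax withheld: $2,697.79 × 0.1873 = $505.30
State withholding: $2,697.79 × 0.06 = $161.87
State unemployment insurance (employee share): $2,771.45 × 0.005 = $13.86
PFL insurance: $2,771.45 × 0.0039 = $10.81
Life insurance premium: $229.20
Total deductions = $73.66 + $505.30 + $161.87 + $13.86 + $10.81 + $229.20 = $994.70
Net pay = $2,771.45 − $994.70 = $1,776.75

$1,776.75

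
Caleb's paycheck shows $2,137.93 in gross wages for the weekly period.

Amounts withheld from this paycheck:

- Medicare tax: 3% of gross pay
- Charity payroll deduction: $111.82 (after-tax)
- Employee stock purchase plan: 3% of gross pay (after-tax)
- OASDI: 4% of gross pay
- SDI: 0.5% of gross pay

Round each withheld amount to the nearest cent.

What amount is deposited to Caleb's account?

Medicare tax: $2,137.93 × 0.03 = $64.14
OASDI: $2,137.93 × 0.04 = $85.52
SDI: $2,137.93 × 0.005 = $10.69
Charity payroll deduction: $111.82
Employee stock purchase plan: $2,137.93 × 0.03 = $64.14
Total deductions = $64.14 + $85.52 + $10.69 + $111.82 + $64.14 = $336.31
Net pay = $2,137.93 − $336.31 = $1,801.62

$1,801.62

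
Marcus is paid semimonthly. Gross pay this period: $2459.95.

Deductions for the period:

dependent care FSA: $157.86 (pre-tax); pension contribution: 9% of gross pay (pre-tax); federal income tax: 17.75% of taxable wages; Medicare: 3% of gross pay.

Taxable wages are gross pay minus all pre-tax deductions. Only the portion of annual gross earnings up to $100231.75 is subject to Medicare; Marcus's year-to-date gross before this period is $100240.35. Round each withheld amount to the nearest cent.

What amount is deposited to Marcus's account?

$1711.37

Pension contribution: $2459.95 × 0.09 = $221.40
Dependent care FSA: $157.86
Pre-tax total = $221.40 + $157.86 = $379.26
Taxable wages = $2459.95 − $379.26 = $2080.69
Federal income tax: $2080.69 × 0.1775 = $369.32
Medicare: annual cap $100231.75 already reached (YTD $100240.35), so $0.00
Total deductions = $221.40 + $157.86 + $369.32 + $0.00 = $748.58
Net pay = $2459.95 − $748.58 = $1711.37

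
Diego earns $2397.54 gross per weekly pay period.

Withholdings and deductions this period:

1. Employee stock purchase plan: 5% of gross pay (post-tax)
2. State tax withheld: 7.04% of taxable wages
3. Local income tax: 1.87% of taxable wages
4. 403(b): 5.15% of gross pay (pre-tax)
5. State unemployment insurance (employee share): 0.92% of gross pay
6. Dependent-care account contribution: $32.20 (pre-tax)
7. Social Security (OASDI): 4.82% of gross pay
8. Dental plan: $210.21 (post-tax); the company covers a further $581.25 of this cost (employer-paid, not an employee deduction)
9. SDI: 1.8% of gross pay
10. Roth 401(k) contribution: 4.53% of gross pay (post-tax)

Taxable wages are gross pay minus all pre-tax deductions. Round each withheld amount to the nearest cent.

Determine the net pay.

$1422.64

403(b): $2397.54 × 0.0515 = $123.47
Dependent-care account contribution: $32.20
Pre-tax total = $123.47 + $32.20 = $155.67
Taxable wages = $2397.54 − $155.67 = $2241.87
Local income tax: $2241.87 × 0.0187 = $41.92
State tax withheld: $2241.87 × 0.0704 = $157.83
Social Security (OASDI): $2397.54 × 0.0482 = $115.56
SDI: $2397.54 × 0.018 = $43.16
State unemployment insurance (employee share): $2397.54 × 0.0092 = $22.06
Dental plan: $210.21
Roth 401(k) contribution: $2397.54 × 0.0453 = $108.61
Employee stock purchase plan: $2397.54 × 0.05 = $119.88
(Employer's $581.25 toward dental plan is not withheld from the employee.)
Total deductions = $123.47 + $32.20 + $41.92 + $157.83 + $115.56 + $43.16 + $22.06 + $210.21 + $108.61 + $119.88 = $974.90
Net pay = $2397.54 − $974.90 = $1422.64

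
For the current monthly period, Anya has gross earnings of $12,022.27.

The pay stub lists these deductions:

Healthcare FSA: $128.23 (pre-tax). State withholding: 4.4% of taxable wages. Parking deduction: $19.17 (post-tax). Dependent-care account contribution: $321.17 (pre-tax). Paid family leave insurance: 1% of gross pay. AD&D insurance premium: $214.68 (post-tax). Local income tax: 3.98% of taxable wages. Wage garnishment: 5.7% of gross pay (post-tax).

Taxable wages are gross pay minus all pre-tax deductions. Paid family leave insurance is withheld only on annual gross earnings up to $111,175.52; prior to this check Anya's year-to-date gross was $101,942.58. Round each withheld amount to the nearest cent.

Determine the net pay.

$9,591.61

Healthcare FSA: $128.23
Dependent-care account contribution: $321.17
Pre-tax total = $128.23 + $321.17 = $449.40
Taxable wages = $12,022.27 − $449.40 = $11,572.87
State withholding: $11,572.87 × 0.044 = $509.21
Local income tax: $11,572.87 × 0.0398 = $460.60
Paid family leave insurance: only $111,175.52 − $101,942.58 = $9,232.94 of this check is subject → $9,232.94 × 0.01 = $92.33
Wage garnishment: $12,022.27 × 0.057 = $685.27
AD&D insurance premium: $214.68
Parking deduction: $19.17
Total deductions = $128.23 + $321.17 + $509.21 + $460.60 + $92.33 + $685.27 + $214.68 + $19.17 = $2,430.66
Net pay = $12,022.27 − $2,430.66 = $9,591.61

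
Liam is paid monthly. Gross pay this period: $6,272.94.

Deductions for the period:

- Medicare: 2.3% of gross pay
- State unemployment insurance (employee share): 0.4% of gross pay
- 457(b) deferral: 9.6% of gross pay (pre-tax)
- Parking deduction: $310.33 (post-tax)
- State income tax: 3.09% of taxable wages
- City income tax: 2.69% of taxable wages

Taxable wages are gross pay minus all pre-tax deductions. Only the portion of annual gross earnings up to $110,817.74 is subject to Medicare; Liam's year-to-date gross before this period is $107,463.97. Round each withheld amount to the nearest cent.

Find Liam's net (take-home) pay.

457(b) deferral: $6,272.94 × 0.096 = $602.20
Taxable wages = $6,272.94 − $602.20 = $5,670.74
State income tax: $5,670.74 × 0.0309 = $175.23
City income tax: $5,670.74 × 0.0269 = $152.54
Medicare: only $110,817.74 − $107,463.97 = $3,353.77 of this check is subject → $3,353.77 × 0.023 = $77.14
State unemployment insurance (employee share): $6,272.94 × 0.004 = $25.09
Parking deduction: $310.33
Total deductions = $602.20 + $175.23 + $152.54 + $77.14 + $25.09 + $310.33 = $1,342.53
Net pay = $6,272.94 − $1,342.53 = $4,930.41

$4,930.41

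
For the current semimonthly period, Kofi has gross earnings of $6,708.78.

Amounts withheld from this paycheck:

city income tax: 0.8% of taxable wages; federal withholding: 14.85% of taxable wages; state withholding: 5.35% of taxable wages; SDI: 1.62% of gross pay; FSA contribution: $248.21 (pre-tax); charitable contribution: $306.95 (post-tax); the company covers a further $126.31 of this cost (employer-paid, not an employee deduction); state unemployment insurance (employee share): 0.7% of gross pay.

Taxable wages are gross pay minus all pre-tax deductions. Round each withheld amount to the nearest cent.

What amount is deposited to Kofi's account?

$4,641.27

FSA contribution: $248.21
Taxable wages = $6,708.78 − $248.21 = $6,460.57
Federal withholding: $6,460.57 × 0.1485 = $959.39
State withholding: $6,460.57 × 0.0535 = $345.64
City income tax: $6,460.57 × 0.008 = $51.68
State unemployment insurance (employee share): $6,708.78 × 0.007 = $46.96
SDI: $6,708.78 × 0.0162 = $108.68
Charitable contribution: $306.95
(Employer's $126.31 toward charitable contribution is not withheld from the employee.)
Total deductions = $248.21 + $959.39 + $345.64 + $51.68 + $46.96 + $108.68 + $306.95 = $2,067.51
Net pay = $6,708.78 − $2,067.51 = $4,641.27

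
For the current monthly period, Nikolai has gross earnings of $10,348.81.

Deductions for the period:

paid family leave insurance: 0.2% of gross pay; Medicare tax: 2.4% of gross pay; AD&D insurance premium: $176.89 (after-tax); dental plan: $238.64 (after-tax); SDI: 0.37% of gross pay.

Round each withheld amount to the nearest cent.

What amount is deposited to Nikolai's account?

Medicare tax: $10,348.81 × 0.024 = $248.37
Paid family leave insurance: $10,348.81 × 0.002 = $20.70
SDI: $10,348.81 × 0.0037 = $38.29
AD&D insurance premium: $176.89
Dental plan: $238.64
Total deductions = $248.37 + $20.70 + $38.29 + $176.89 + $238.64 = $722.89
Net pay = $10,348.81 − $722.89 = $9,625.92

$9,625.92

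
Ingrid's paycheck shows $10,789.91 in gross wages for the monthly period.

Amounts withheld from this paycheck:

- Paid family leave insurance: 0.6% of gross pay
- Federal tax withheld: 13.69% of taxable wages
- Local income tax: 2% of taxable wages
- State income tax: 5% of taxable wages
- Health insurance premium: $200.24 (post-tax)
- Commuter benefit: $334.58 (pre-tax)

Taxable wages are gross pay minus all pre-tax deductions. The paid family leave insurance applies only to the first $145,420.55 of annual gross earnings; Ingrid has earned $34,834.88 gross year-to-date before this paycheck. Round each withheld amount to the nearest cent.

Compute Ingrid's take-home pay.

$8,027.14

Commuter benefit: $334.58
Taxable wages = $10,789.91 − $334.58 = $10,455.33
Local income tax: $10,455.33 × 0.02 = $209.11
State income tax: $10,455.33 × 0.05 = $522.77
Federal tax withheld: $10,455.33 × 0.1369 = $1,431.33
Paid family leave insurance: cap not yet reached, full $10,789.91 is subject → $10,789.91 × 0.006 = $64.74
Health insurance premium: $200.24
Total deductions = $334.58 + $209.11 + $522.77 + $1,431.33 + $64.74 + $200.24 = $2,762.77
Net pay = $10,789.91 − $2,762.77 = $8,027.14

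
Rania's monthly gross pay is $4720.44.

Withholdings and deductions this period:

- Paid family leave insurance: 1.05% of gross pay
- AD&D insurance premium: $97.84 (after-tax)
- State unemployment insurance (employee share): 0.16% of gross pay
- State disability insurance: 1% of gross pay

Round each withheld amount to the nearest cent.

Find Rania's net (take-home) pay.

Paid family leave insurance: $4720.44 × 0.0105 = $49.56
State disability insurance: $4720.44 × 0.01 = $47.20
State unemployment insurance (employee share): $4720.44 × 0.0016 = $7.55
AD&D insurance premium: $97.84
Total deductions = $49.56 + $47.20 + $7.55 + $97.84 = $202.15
Net pay = $4720.44 − $202.15 = $4518.29

$4518.29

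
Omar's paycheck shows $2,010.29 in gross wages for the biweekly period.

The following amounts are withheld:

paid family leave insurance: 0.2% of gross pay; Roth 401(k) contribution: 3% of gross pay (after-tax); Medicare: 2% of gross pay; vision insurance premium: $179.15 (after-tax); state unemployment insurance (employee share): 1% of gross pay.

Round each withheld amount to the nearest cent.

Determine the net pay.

Paid family leave insurance: $2,010.29 × 0.002 = $4.02
State unemployment insurance (employee share): $2,010.29 × 0.01 = $20.10
Medicare: $2,010.29 × 0.02 = $40.21
Vision insurance premium: $179.15
Roth 401(k) contribution: $2,010.29 × 0.03 = $60.31
Total deductions = $4.02 + $20.10 + $40.21 + $179.15 + $60.31 = $303.79
Net pay = $2,010.29 − $303.79 = $1,706.50

$1,706.50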